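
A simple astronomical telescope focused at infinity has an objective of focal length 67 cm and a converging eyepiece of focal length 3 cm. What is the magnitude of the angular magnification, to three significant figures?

22.3

|M| = f_obj/|f_eye| = 67/3 = 22.333.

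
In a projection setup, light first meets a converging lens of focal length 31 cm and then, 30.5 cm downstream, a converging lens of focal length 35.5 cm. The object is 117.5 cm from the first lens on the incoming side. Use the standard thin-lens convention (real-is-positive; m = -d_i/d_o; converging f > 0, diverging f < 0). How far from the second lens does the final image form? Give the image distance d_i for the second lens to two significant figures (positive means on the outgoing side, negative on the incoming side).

Lens 1: 1/d_i1 = 1/f_1 - 1/d_o1 = 1/31 - 1/117.5 = 0.02375 cm^-1, so d_i1 = 42.110 cm.
This image would form 42.110 cm past lens 1, i.e. 11.610 cm beyond lens 2, so it is a virtual object for lens 2: d_o2 = 30.5 - 42.110 = -11.610 cm.
Lens 2: 1/d_i2 = 1/f_2 - 1/d_o2 = 1/35.5 - 1/(-11.610) = 0.11430 cm^-1, so d_i2 = 8.749 cm.

8.7 cm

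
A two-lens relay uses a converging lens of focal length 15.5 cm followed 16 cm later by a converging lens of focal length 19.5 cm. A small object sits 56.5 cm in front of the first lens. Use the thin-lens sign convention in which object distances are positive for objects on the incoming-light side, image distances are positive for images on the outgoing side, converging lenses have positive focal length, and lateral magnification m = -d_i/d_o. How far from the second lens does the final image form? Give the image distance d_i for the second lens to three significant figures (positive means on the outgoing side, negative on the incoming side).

4.20 cm

Applying the thin-lens equation to the first lens, 1/15.5 = 1/56.5 + 1/d_i1, which gives d_i1 = 21.360 cm.
Since 21.360 cm > 16 cm, the first image lies past the second lens and serves as a virtual object: d_o2 = L - d_i1 = -5.360 cm.
Applying the thin-lens equation again with f_2 = 19.5 cm and d_o2 = -5.360 cm gives d_i2 = 4.204 cm.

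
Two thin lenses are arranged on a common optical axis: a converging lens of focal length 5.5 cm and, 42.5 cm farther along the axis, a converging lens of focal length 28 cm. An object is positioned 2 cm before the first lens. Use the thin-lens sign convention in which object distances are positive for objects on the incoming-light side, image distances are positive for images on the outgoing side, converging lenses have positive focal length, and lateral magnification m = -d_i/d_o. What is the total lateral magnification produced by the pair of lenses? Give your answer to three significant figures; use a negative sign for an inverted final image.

-2.49

Lens 1: 1/d_i1 = 1/f_1 - 1/d_o1 = 1/5.5 - 1/2 = -0.31818 cm^-1, so d_i1 = -3.143 cm.
m_1 = -(-3.143)/2 = 1.5714.
With d_i1 < 0 the first image is virtual and lies on the object side; the object distance for lens 2 is d_o2 = 42.5 - (-3.143) = 45.643 cm.
Lens 2: 1/d_i2 = 1/f_2 - 1/d_o2 = 1/28 - 1/(45.643) = 0.01381 cm^-1, so d_i2 = 72.437 cm.
m_2 = -(72.437)/(45.643) = -1.5870.
Overall magnification: m = m_1 m_2 = -2.4939.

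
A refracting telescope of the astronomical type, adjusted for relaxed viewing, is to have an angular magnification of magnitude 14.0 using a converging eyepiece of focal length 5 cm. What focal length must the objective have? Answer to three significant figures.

|M| = f_obj/|f_eye|, so f_obj = |M| x |f_eye| = 14.0 x 5 = 70.000 cm.

70.0 cm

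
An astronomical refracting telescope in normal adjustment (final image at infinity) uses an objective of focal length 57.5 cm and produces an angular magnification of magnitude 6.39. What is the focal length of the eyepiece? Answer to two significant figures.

|M| = f_obj/f_eye, so f_eye = f_obj/|M| = 57.5/6.39 = 8.998 cm.

9.0 cm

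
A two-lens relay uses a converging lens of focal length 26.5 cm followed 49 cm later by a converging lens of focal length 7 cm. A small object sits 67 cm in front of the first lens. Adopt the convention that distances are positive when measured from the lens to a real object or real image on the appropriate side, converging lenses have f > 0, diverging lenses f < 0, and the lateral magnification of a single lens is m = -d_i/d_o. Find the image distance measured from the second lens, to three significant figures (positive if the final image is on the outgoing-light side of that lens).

First lens: d_i1 = 1/(1/26.5 - 1/67) = 43.840 cm.
That image sits 5.160 cm in front of the second lens, so d_o2 = 5.160 cm.
Second lens: d_i2 = 1/(1/7 - 1/(5.160)) = -19.638 cm.

-19.6 cm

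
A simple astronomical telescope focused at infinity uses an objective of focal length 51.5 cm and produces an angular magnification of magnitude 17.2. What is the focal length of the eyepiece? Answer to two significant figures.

|M| = f_obj/f_eye, so f_eye = f_obj/|M| = 51.5/17.2 = 2.994 cm.

3.0 cm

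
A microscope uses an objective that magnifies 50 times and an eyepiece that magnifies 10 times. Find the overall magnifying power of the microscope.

The overall magnification of a compound microscope is the product of the objective and eyepiece magnifications:
M = M_obj x M_eye = 50 x 10 = 500.

500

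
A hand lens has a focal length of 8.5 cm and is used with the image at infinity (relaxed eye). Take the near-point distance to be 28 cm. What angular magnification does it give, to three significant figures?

3.29

M = D/f = 28/8.5 = 3.294.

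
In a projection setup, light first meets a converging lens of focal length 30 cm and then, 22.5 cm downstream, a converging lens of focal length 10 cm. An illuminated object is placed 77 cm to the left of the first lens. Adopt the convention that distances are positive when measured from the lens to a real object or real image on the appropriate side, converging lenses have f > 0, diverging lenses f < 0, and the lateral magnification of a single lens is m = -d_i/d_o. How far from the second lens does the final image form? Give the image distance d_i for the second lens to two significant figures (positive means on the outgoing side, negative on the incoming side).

First lens: d_i1 = 1/(1/30 - 1/77) = 49.149 cm.
This image would form 49.149 cm past lens 1, i.e. 26.649 cm beyond lens 2, so it is a virtual object for lens 2: d_o2 = 22.5 - 49.149 = -26.649 cm.
Second lens: d_i2 = 1/(1/10 - 1/(-26.649)) = 7.271 cm.

7.3 cm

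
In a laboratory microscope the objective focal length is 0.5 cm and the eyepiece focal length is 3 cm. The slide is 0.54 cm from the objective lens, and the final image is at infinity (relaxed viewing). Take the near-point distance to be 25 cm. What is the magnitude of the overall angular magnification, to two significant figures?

100

Objective: 1/d_i = 1/f_obj - 1/d_o = 1/0.5 - 1/0.54 = 0.14815 cm^-1, so d_i = 6.750 cm.
m_obj = -d_i/d_o = -6.750/0.54 = -12.500.
Eyepiece angular magnification (image at infinity): M_eye = D/f_e = 25/3 = 8.333.
Overall M = m_obj x M_eye = (-12.500)(8.333) = -104.17.
|M| = 104.17.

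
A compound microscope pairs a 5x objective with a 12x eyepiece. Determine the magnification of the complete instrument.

The overall magnification of a compound microscope is the product of the objective and eyepiece magnifications:
M = M_obj x M_eye = 5 x 12 = 60.

60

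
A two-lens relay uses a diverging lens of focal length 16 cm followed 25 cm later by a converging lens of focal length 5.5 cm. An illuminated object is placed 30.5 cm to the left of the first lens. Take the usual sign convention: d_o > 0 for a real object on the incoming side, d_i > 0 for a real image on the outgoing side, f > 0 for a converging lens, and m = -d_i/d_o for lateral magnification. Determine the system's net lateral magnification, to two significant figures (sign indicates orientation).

Lens 1: 1/d_i1 = 1/f_1 - 1/d_o1 = 1/(-16) - 1/30.5 = -0.09529 cm^-1, so d_i1 = -10.495 cm.
m_1 = -(-10.495)/30.5 = 0.3441.
The intermediate image is virtual, 10.495 cm to the left of lens 1, so d_o2 = L - d_i1 = 25 - (-10.495) = 35.495 cm.
Lens 2: 1/d_i2 = 1/f_2 - 1/d_o2 = 1/5.5 - 1/(35.495) = 0.15364 cm^-1, so d_i2 = 6.509 cm.
m_2 = -(6.509)/(35.495) = -0.1834.
Overall magnification: m = m_1 m_2 = -0.0631.

-0.063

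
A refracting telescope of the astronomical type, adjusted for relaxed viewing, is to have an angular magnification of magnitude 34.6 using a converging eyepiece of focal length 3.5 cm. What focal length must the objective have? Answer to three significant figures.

|M| = f_obj/|f_eye|, so f_obj = |M| x |f_eye| = 34.6 x 3.5 = 121.100 cm.

121 cm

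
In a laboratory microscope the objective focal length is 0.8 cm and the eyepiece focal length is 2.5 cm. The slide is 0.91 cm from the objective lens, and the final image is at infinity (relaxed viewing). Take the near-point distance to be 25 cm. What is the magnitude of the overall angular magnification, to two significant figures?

73

Objective: 1/d_i = 1/f_obj - 1/d_o = 1/0.8 - 1/0.91 = 0.15110 cm^-1, so d_i = 6.618 cm.
m_obj = -d_i/d_o = -6.618/0.91 = -7.273.
Eyepiece angular magnification (image at infinity): M_eye = D/f_e = 25/2.5 = 10.000.
Overall M = m_obj x M_eye = (-7.273)(10.000) = -72.73.
|M| = 72.73.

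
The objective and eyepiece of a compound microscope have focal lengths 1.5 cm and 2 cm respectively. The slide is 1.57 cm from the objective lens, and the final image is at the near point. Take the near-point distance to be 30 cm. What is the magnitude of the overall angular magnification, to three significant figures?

343

Objective: 1/d_i = 1/f_obj - 1/d_o = 1/1.5 - 1/1.57 = 0.02972 cm^-1, so d_i = 33.643 cm.
m_obj = -d_i/d_o = -33.643/1.57 = -21.429.
Eyepiece angular magnification (image at near point): M_eye = 1 + D/f_e = 1 + 30/2 = 16.000.
Overall M = m_obj x M_eye = (-21.429)(16.000) = -342.86.
|M| = 342.86.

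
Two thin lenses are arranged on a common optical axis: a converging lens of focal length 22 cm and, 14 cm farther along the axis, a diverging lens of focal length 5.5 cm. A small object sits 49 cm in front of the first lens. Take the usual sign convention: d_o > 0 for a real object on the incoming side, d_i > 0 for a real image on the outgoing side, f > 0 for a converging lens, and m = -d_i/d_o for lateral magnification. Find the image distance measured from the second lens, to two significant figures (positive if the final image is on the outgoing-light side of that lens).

First lens: d_i1 = 1/(1/22 - 1/49) = 39.926 cm.
This image would form 39.926 cm past lens 1, i.e. 25.926 cm beyond lens 2, so it is a virtual object for lens 2: d_o2 = 14 - 39.926 = -25.926 cm.
Second lens: d_i2 = 1/(1/(-5.5) - 1/(-25.926)) = -6.981 cm.

-7.0 cm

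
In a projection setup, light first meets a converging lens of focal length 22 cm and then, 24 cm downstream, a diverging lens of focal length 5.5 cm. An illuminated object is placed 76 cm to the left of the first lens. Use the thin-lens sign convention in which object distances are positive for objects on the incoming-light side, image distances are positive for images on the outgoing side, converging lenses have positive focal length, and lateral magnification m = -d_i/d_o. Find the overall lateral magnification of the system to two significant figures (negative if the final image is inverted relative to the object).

1.5

First lens: d_i1 = 1/(1/22 - 1/76) = 30.963 cm.
m_1 = -(30.963)/76 = -0.4074.
Since 30.963 cm > 24 cm, the first image lies past the second lens and serves as a virtual object: d_o2 = L - d_i1 = -6.963 cm.
Second lens: d_i2 = 1/(1/(-5.5) - 1/(-6.963)) = -26.177 cm.
m_2 = -(-26.177)/(-6.963) = -3.7595.
Total m = m_1 x m_2 = (-0.4074)(-3.7595) = 1.5316.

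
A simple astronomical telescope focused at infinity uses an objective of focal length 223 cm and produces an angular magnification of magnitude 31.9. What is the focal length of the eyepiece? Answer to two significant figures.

|M| = f_obj/f_eye, so f_eye = f_obj/|M| = 223/31.9 = 6.991 cm.

7.0 cm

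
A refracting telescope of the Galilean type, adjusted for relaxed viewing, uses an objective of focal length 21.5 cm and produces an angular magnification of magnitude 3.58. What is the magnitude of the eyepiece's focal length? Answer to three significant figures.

|M| = f_obj/|f_eye|, so |f_eye| = f_obj/|M| = 21.5/3.58 = 6.006 cm.
(The eyepiece is diverging, so its signed focal length is -6.006 cm.)

6.01 cm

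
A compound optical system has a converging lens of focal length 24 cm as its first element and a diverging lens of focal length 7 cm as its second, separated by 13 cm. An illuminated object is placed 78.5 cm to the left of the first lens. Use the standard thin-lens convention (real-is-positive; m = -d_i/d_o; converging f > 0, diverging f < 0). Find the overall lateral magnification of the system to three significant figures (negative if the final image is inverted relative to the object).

0.212

First lens: d_i1 = 1/(1/24 - 1/78.5) = 34.569 cm.
m_1 = -(34.569)/78.5 = -0.4404.
Since 34.569 cm > 13 cm, the first image lies past the second lens and serves as a virtual object: d_o2 = L - d_i1 = -21.569 cm.
Second lens: d_i2 = 1/(1/(-7) - 1/(-21.569)) = -10.363 cm.
m_2 = -(-10.363)/(-21.569) = -0.4805.
Overall magnification: m = m_1 m_2 = 0.2116.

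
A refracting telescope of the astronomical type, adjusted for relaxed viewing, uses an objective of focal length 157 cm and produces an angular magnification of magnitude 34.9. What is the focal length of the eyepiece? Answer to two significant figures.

4.5 cm

|M| = f_obj/f_eye, so f_eye = f_obj/|M| = 157/34.9 = 4.499 cm.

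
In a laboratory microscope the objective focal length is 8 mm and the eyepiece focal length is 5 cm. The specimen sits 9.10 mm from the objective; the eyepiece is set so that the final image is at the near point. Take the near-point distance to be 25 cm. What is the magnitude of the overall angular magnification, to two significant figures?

Convert to cm: f_obj = 8 mm = 0.8 cm; d_o = 9.10 mm = 0.91 cm.
Objective: 1/d_i = 1/f_obj - 1/d_o = 1/0.8 - 1/0.91 = 0.15110 cm^-1, so d_i = 6.618 cm.
m_obj = -d_i/d_o = -6.618/0.91 = -7.273.
Eyepiece angular magnification (image at near point): M_eye = 1 + D/f_e = 1 + 25/5 = 6.000.
Overall M = m_obj x M_eye = (-7.273)(6.000) = -43.64.
|M| = 43.64.

44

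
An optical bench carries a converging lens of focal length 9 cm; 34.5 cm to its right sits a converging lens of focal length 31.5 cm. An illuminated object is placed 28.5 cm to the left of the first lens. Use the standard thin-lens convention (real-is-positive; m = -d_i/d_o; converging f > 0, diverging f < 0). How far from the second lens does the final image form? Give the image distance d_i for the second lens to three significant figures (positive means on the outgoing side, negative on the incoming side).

Applying the thin-lens equation to the first lens, 1/9 = 1/28.5 + 1/d_i1, which gives d_i1 = 13.154 cm.
The intermediate image is 13.154 cm to the right of lens 1, so d_o2 = L - d_i1 = 34.5 - 13.154 = 21.346 cm.
Applying the thin-lens equation again with f_2 = 31.5 cm and d_o2 = 21.346 cm gives d_i2 = -66.222 cm.

-66.2 cm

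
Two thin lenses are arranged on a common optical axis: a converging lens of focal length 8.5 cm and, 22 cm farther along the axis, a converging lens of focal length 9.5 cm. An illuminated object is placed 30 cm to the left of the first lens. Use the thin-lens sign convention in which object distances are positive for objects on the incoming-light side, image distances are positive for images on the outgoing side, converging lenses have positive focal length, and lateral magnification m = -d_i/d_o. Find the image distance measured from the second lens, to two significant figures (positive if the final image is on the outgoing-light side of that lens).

Lens 1: 1/d_i1 = 1/f_1 - 1/d_o1 = 1/8.5 - 1/30 = 0.08431 cm^-1, so d_i1 = 11.860 cm.
That image sits 10.140 cm in front of the second lens, so d_o2 = 10.140 cm.
Lens 2: 1/d_i2 = 1/f_2 - 1/d_o2 = 1/9.5 - 1/(10.140) = 0.00664 cm^-1, so d_i2 = 150.618 cm.

150 cm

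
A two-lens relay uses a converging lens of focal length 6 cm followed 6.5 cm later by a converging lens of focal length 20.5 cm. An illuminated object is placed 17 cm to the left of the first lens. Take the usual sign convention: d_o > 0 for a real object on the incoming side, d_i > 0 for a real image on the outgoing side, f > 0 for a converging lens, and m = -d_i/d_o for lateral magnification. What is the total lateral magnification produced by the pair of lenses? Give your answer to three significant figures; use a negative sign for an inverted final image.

Applying the thin-lens equation to the first lens, 1/6 = 1/17 + 1/d_i1, which gives d_i1 = 9.273 cm.
Its lateral magnification is m_1 = -d_i1/d_o1 = -(9.273)/17 = -0.5455.
This image would form 9.273 cm past lens 1, i.e. 2.773 cm beyond lens 2, so it is a virtual object for lens 2: d_o2 = 6.5 - 9.273 = -2.773 cm.
Applying the thin-lens equation again with f_2 = 20.5 cm and d_o2 = -2.773 cm gives d_i2 = 2.442 cm.
m_2 = -(2.442)/(-2.773) = 0.8809.
Total m = m_1 x m_2 = (-0.5455)(0.8809) = -0.4805.

-0.480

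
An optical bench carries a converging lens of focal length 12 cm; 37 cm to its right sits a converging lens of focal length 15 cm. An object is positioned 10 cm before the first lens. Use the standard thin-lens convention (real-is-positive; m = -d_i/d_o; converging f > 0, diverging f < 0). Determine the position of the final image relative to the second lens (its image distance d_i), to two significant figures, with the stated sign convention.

18 cm

First lens: d_i1 = 1/(1/12 - 1/10) = -60.000 cm.
The intermediate image is virtual, 60.000 cm to the left of lens 1, so d_o2 = L - d_i1 = 37 - (-60.000) = 97.000 cm.
Second lens: d_i2 = 1/(1/15 - 1/(97.000)) = 17.744 cm.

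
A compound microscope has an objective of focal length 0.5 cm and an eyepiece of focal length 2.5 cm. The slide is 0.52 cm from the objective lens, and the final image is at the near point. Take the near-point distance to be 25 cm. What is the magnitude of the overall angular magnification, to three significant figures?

275

Objective: 1/d_i = 1/f_obj - 1/d_o = 1/0.5 - 1/0.52 = 0.07692 cm^-1, so d_i = 13.000 cm.
m_obj = -d_i/d_o = -13.000/0.52 = -25.000.
Eyepiece angular magnification (image at near point): M_eye = 1 + D/f_e = 1 + 25/2.5 = 11.000.
Overall M = m_obj x M_eye = (-25.000)(11.000) = -275.00.
|M| = 275.00.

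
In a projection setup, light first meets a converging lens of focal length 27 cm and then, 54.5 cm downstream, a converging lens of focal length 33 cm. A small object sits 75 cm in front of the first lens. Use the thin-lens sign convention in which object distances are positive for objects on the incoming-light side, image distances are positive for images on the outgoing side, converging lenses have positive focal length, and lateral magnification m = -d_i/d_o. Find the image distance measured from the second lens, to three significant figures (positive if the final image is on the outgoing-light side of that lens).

First lens: d_i1 = 1/(1/27 - 1/75) = 42.188 cm.
That image sits 12.312 cm in front of the second lens, so d_o2 = 12.312 cm.
Second lens: d_i2 = 1/(1/33 - 1/(12.312)) = -19.640 cm.

-19.6 cm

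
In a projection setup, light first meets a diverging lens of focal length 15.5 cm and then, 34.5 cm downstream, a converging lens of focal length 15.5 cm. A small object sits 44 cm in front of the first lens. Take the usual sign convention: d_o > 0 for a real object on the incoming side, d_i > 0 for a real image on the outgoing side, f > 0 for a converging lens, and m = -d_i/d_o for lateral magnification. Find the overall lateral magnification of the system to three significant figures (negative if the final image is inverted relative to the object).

Lens 1: 1/d_i1 = 1/f_1 - 1/d_o1 = 1/(-15.5) - 1/44 = -0.08724 cm^-1, so d_i1 = -11.462 cm.
m_1 = -(-11.462)/44 = 0.2605.
With d_i1 < 0 the first image is virtual and lies on the object side; the object distance for lens 2 is d_o2 = 34.5 - (-11.462) = 45.962 cm.
Lens 2: 1/d_i2 = 1/f_2 - 1/d_o2 = 1/15.5 - 1/(45.962) = 0.04276 cm^-1, so d_i2 = 23.387 cm.
m_2 = -(23.387)/(45.962) = -0.5088.
Overall magnification: m = m_1 m_2 = -0.1326.

-0.133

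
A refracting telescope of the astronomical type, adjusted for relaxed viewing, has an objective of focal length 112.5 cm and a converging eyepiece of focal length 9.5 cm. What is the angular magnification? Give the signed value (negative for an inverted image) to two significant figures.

M = -f_obj/f_eye = -112.5/(9.5) = -11.842.

-12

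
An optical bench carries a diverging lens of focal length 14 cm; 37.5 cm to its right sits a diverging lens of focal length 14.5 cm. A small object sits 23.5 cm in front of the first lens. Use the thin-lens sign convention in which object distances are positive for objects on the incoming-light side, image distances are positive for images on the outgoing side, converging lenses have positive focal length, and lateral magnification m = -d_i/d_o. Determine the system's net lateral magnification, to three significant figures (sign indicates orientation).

0.0891

Applying the thin-lens equation to the first lens, 1/(-14) = 1/23.5 + 1/d_i1, which gives d_i1 = -8.773 cm.
Its lateral magnification is m_1 = -d_i1/d_o1 = -(-8.773)/23.5 = 0.3733.
With d_i1 < 0 the first image is virtual and lies on the object side; the object distance for lens 2 is d_o2 = 37.5 - (-8.773) = 46.273 cm.
Applying the thin-lens equation again with f_2 = -14.5 cm and d_o2 = 46.273 cm gives d_i2 = -11.040 cm.
m_2 = -(-11.040)/(46.273) = 0.2386.
Overall magnification: m = m_1 m_2 = 0.0891.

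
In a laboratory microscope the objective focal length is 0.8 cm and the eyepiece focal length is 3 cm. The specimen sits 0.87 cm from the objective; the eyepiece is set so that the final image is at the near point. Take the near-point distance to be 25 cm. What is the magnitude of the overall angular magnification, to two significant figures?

Objective: 1/d_i = 1/f_obj - 1/d_o = 1/0.8 - 1/0.87 = 0.10057 cm^-1, so d_i = 9.943 cm.
m_obj = -d_i/d_o = -9.943/0.87 = -11.429.
Eyepiece angular magnification (image at near point): M_eye = 1 + D/f_e = 1 + 25/3 = 9.333.
Overall M = m_obj x M_eye = (-11.429)(9.333) = -106.67.
|M| = 106.67.

110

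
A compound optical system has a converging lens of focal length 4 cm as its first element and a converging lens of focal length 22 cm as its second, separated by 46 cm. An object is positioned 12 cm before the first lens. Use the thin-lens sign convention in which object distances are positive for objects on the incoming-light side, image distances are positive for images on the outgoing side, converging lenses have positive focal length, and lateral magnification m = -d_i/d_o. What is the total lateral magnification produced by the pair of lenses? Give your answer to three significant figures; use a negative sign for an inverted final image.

0.611

First lens: d_i1 = 1/(1/4 - 1/12) = 6.000 cm.
m_1 = -(6.000)/12 = -0.5000.
That image sits 40.000 cm in front of the second lens, so d_o2 = 40.000 cm.
Second lens: d_i2 = 1/(1/22 - 1/(40.000)) = 48.889 cm.
m_2 = -(48.889)/(40.000) = -1.2222.
Overall magnification: m = m_1 m_2 = 0.6111.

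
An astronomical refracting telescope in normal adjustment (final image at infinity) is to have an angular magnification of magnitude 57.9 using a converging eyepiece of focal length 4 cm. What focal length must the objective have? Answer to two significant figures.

230 cm

|M| = f_obj/|f_eye|, so f_obj = |M| x |f_eye| = 57.9 x 4 = 231.600 cm.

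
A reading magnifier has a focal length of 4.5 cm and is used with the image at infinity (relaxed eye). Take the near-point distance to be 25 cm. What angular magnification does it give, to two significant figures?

M = D/f = 25/4.5 = 5.556.

5.6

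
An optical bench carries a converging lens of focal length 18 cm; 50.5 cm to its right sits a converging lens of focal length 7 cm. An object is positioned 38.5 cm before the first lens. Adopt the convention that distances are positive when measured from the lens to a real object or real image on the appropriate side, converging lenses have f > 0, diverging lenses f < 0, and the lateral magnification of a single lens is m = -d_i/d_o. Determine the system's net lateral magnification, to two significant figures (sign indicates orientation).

Lens 1: 1/d_i1 = 1/f_1 - 1/d_o1 = 1/18 - 1/38.5 = 0.02958 cm^-1, so d_i1 = 33.805 cm.
m_1 = -(33.805)/38.5 = -0.8780.
Object distance for lens 2: d_o2 = 50.5 - 33.805 = 16.695 cm.
Lens 2: 1/d_i2 = 1/f_2 - 1/d_o2 = 1/7 - 1/(16.695) = 0.08296 cm^-1, so d_i2 = 12.054 cm.
m_2 = -(12.054)/(16.695) = -0.7220.
Overall magnification: m = m_1 m_2 = 0.6340.

0.63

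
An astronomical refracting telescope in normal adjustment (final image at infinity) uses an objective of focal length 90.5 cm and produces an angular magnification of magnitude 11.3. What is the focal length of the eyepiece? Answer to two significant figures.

8.0 cm

|M| = f_obj/f_eye, so f_eye = f_obj/|M| = 90.5/11.3 = 8.009 cm.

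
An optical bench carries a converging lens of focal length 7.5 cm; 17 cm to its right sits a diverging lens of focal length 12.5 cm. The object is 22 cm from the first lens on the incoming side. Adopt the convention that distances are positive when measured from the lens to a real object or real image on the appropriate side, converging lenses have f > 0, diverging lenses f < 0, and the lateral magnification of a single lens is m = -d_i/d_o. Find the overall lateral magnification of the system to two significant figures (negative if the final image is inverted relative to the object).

-0.36

Applying the thin-lens equation to the first lens, 1/7.5 = 1/22 + 1/d_i1, which gives d_i1 = 11.379 cm.
Its lateral magnification is m_1 = -d_i1/d_o1 = -(11.379)/22 = -0.5172.
That image sits 5.621 cm in front of the second lens, so d_o2 = 5.621 cm.
Applying the thin-lens equation again with f_2 = -12.5 cm and d_o2 = 5.621 cm gives d_i2 = -3.877 cm.
m_2 = -(-3.877)/(5.621) = 0.6898.
Overall magnification: m = m_1 m_2 = -0.3568.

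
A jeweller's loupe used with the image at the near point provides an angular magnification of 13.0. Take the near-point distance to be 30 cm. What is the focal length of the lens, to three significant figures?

For the image at the near point, M = 1 + D/f.
f = D/(M - 1) = 30/(13.0 - 1) = 2.500 cm.

2.50 cm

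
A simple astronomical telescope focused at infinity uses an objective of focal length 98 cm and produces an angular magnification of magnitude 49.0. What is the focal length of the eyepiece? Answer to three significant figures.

2.00 cm

|M| = f_obj/f_eye, so f_eye = f_obj/|M| = 98/49.0 = 2.000 cm.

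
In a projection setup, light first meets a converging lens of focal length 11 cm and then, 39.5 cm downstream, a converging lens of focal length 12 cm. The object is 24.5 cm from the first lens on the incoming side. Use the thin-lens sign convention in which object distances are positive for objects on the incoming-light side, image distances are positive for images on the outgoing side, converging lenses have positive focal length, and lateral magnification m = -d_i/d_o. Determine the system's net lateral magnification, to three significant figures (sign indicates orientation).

First lens: d_i1 = 1/(1/11 - 1/24.5) = 19.963 cm.
m_1 = -(19.963)/24.5 = -0.8148.
That image sits 19.537 cm in front of the second lens, so d_o2 = 19.537 cm.
Second lens: d_i2 = 1/(1/12 - 1/(19.537)) = 31.106 cm.
m_2 = -(31.106)/(19.537) = -1.5921.
Overall magnification: m = m_1 m_2 = 1.2973.

1.30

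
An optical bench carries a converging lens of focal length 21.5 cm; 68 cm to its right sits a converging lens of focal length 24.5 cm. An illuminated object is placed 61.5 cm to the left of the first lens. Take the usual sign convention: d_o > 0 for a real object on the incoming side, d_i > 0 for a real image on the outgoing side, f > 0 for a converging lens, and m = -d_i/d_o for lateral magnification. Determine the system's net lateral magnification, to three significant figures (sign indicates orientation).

1.26

Lens 1: 1/d_i1 = 1/f_1 - 1/d_o1 = 1/21.5 - 1/61.5 = 0.03025 cm^-1, so d_i1 = 33.056 cm.
m_1 = -(33.056)/61.5 = -0.5375.
The intermediate image is 33.056 cm to the right of lens 1, so d_o2 = L - d_i1 = 68 - 33.056 = 34.944 cm.
Lens 2: 1/d_i2 = 1/f_2 - 1/d_o2 = 1/24.5 - 1/(34.944) = 0.01220 cm^-1, so d_i2 = 81.975 cm.
m_2 = -(81.975)/(34.944) = -2.3459.
The system's lateral magnification is m_1 m_2 = (-0.5375)(-2.3459) = 1.2609.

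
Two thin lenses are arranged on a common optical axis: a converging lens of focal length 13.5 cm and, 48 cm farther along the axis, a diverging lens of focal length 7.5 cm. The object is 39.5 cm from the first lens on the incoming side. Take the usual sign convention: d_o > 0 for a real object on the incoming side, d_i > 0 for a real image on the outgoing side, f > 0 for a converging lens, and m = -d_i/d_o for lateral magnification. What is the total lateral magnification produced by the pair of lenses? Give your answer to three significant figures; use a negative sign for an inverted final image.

-0.111

Lens 1: 1/d_i1 = 1/f_1 - 1/d_o1 = 1/13.5 - 1/39.5 = 0.04876 cm^-1, so d_i1 = 20.510 cm.
m_1 = -(20.510)/39.5 = -0.5192.
That image sits 27.490 cm in front of the second lens, so d_o2 = 27.490 cm.
Lens 2: 1/d_i2 = 1/f_2 - 1/d_o2 = 1/(-7.5) - 1/(27.490) = -0.16971 cm^-1, so d_i2 = -5.892 cm.
m_2 = -(-5.892)/(27.490) = 0.2143.
Total m = m_1 x m_2 = (-0.5192)(0.2143) = -0.1113.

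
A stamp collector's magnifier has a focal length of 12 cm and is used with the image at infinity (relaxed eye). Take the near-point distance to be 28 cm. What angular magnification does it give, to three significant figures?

M = D/f = 28/12 = 2.333.

2.33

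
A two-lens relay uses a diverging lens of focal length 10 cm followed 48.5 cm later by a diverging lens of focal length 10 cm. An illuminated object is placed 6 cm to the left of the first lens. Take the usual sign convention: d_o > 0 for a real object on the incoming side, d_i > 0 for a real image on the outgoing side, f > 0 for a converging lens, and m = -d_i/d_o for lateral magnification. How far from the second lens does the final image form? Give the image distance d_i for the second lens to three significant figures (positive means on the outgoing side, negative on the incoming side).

Applying the thin-lens equation to the first lens, 1/(-10) = 1/6 + 1/d_i1, which gives d_i1 = -3.750 cm.
With d_i1 < 0 the first image is virtual and lies on the object side; the object distance for lens 2 is d_o2 = 48.5 - (-3.750) = 52.250 cm.
Applying the thin-lens equation again with f_2 = -10 cm and d_o2 = 52.250 cm gives d_i2 = -8.394 cm.

-8.39 cm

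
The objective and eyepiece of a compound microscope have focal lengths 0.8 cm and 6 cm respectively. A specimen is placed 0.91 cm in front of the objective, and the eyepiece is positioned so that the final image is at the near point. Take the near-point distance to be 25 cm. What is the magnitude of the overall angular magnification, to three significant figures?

Objective: 1/d_i = 1/f_obj - 1/d_o = 1/0.8 - 1/0.91 = 0.15110 cm^-1, so d_i = 6.618 cm.
m_obj = -d_i/d_o = -6.618/0.91 = -7.273.
Eyepiece angular magnification (image at near point): M_eye = 1 + D/f_e = 1 + 25/6 = 5.167.
Overall M = m_obj x M_eye = (-7.273)(5.167) = -37.58.
|M| = 37.58.

37.6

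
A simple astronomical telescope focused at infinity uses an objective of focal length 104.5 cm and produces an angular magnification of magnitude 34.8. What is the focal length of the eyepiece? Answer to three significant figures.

|M| = f_obj/f_eye, so f_eye = f_obj/|M| = 104.5/34.8 = 3.003 cm.

3.00 cm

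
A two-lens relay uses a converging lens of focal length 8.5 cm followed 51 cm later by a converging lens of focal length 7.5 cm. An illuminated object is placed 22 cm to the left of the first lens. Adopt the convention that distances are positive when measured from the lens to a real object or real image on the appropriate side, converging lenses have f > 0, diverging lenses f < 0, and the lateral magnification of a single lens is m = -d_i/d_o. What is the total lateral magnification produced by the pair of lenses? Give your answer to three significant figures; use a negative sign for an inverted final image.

0.159

First lens: d_i1 = 1/(1/8.5 - 1/22) = 13.852 cm.
m_1 = -(13.852)/22 = -0.6296.
That image sits 37.148 cm in front of the second lens, so d_o2 = 37.148 cm.
Second lens: d_i2 = 1/(1/7.5 - 1/(37.148)) = 9.397 cm.
m_2 = -(9.397)/(37.148) = -0.2530.
The system's lateral magnification is m_1 m_2 = (-0.6296)(-0.2530) = 0.1593.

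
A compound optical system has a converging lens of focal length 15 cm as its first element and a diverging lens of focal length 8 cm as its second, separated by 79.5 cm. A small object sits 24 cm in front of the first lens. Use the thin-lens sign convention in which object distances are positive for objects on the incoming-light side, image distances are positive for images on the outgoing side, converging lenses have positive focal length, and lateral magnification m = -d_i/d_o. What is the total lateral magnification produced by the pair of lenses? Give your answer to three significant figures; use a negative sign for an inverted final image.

First lens: d_i1 = 1/(1/15 - 1/24) = 40.000 cm.
m_1 = -(40.000)/24 = -1.6667.
The intermediate image is 40.000 cm to the right of lens 1, so d_o2 = L - d_i1 = 79.5 - 40.000 = 39.500 cm.
Second lens: d_i2 = 1/(1/(-8) - 1/(39.500)) = -6.653 cm.
m_2 = -(-6.653)/(39.500) = 0.1684.
The system's lateral magnification is m_1 m_2 = (-1.6667)(0.1684) = -0.2807.

-0.281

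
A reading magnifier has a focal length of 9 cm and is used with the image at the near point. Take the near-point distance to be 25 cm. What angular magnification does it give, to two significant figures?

3.8

M = 1 + D/f = 1 + 25/9 = 3.778.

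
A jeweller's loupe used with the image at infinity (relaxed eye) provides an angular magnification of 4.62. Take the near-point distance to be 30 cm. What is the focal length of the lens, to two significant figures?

6.5 cm

For the image at infinity, M = D/f.
f = D/M = 30/4.62 = 6.494 cm.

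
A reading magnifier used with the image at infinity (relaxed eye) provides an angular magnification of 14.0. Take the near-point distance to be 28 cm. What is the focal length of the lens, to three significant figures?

2.00 cm

For the image at infinity, M = D/f.
f = D/M = 28/14.0 = 2.000 cm.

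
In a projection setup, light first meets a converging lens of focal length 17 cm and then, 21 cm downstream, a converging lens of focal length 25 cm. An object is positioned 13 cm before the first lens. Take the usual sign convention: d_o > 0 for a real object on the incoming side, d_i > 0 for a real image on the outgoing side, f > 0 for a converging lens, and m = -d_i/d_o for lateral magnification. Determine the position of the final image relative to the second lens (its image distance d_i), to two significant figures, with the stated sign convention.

Lens 1: 1/d_i1 = 1/f_1 - 1/d_o1 = 1/17 - 1/13 = -0.01810 cm^-1, so d_i1 = -55.250 cm.
With d_i1 < 0 the first image is virtual and lies on the object side; the object distance for lens 2 is d_o2 = 21 - (-55.250) = 76.250 cm.
Lens 2: 1/d_i2 = 1/f_2 - 1/d_o2 = 1/25 - 1/(76.250) = 0.02689 cm^-1, so d_i2 = 37.195 cm.

37 cm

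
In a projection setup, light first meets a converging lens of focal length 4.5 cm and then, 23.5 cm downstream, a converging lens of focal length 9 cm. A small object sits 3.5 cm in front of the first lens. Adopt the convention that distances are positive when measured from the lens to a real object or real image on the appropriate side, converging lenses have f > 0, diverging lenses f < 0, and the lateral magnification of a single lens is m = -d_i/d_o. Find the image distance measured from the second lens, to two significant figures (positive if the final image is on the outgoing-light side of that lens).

Applying the thin-lens equation to the first lens, 1/4.5 = 1/3.5 + 1/d_i1, which gives d_i1 = -15.750 cm.
With d_i1 < 0 the first image is virtual and lies on the object side; the object distance for lens 2 is d_o2 = 23.5 - (-15.750) = 39.250 cm.
Applying the thin-lens equation again with f_2 = 9 cm and d_o2 = 39.250 cm gives d_i2 = 11.678 cm.

12 cm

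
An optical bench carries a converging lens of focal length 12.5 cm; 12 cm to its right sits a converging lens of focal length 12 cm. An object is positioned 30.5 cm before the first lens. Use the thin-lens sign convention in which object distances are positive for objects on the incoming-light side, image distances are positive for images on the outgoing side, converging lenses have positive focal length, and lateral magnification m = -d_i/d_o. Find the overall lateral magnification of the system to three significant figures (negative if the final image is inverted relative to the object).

Applying the thin-lens equation to the first lens, 1/12.5 = 1/30.5 + 1/d_i1, which gives d_i1 = 21.181 cm.
Its lateral magnification is m_1 = -d_i1/d_o1 = -(21.181)/30.5 = -0.6944.
Since 21.181 cm > 12 cm, the first image lies past the second lens and serves as a virtual object: d_o2 = L - d_i1 = -9.181 cm.
Applying the thin-lens equation again with f_2 = 12 cm and d_o2 = -9.181 cm gives d_i2 = 5.201 cm.
m_2 = -(5.201)/(-9.181) = 0.5666.
Overall magnification: m = m_1 m_2 = -0.3934.

-0.393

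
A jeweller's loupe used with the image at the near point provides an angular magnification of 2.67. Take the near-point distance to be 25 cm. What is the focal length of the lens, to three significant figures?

For the image at the near point, M = 1 + D/f.
f = D/(M - 1) = 25/(2.67 - 1) = 14.970 cm.

15.0 cm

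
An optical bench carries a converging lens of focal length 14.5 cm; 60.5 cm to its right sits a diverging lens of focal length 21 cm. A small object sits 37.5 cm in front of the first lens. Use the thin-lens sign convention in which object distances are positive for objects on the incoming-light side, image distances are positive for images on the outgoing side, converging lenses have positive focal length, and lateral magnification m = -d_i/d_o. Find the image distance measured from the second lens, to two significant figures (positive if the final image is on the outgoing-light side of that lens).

Lens 1: 1/d_i1 = 1/f_1 - 1/d_o1 = 1/14.5 - 1/37.5 = 0.04230 cm^-1, so d_i1 = 23.641 cm.
Object distance for lens 2: d_o2 = 60.5 - 23.641 = 36.859 cm.
Lens 2: 1/d_i2 = 1/f_2 - 1/d_o2 = 1/(-21) - 1/(36.859) = -0.07475 cm^-1, so d_i2 = -13.378 cm.

-13 cm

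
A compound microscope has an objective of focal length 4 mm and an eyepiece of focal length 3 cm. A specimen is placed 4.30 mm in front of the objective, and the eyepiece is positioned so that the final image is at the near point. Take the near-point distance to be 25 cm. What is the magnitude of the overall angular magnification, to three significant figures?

Convert to cm: f_obj = 4 mm = 0.4 cm; d_o = 4.30 mm = 0.43 cm.
Objective: 1/d_i = 1/f_obj - 1/d_o = 1/0.4 - 1/0.43 = 0.17442 cm^-1, so d_i = 5.733 cm.
m_obj = -d_i/d_o = -5.733/0.43 = -13.333.
Eyepiece angular magnification (image at near point): M_eye = 1 + D/f_e = 1 + 25/3 = 9.333.
Overall M = m_obj x M_eye = (-13.333)(9.333) = -124.44.
|M| = 124.44.

124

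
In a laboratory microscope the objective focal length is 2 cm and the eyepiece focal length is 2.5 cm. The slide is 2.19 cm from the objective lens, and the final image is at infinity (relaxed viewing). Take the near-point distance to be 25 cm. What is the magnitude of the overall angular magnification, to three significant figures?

Objective: 1/d_i = 1/f_obj - 1/d_o = 1/2 - 1/2.19 = 0.04338 cm^-1, so d_i = 23.053 cm.
m_obj = -d_i/d_o = -23.053/2.19 = -10.526.
Eyepiece angular magnification (image at infinity): M_eye = D/f_e = 25/2.5 = 10.000.
Overall M = m_obj x M_eye = (-10.526)(10.000) = -105.26.
|M| = 105.26.

105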